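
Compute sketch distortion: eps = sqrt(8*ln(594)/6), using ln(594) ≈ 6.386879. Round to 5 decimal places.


ln(594) ≈ 6.386879.
8*ln(N)/m ≈ 8*6.386879/6 ≈ 8.51583867.
eps = sqrt(8.51583867) ≈ 2.918191 ≈ 2.91819.

2.91819


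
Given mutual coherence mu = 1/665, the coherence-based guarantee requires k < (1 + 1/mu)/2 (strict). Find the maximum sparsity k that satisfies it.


1/mu = 665.
1 + 1/mu = 666.
(1 + 1/mu)/2 = 333 is an integer and the inequality is strict, so k_max = 333 - 1 = 332.

332


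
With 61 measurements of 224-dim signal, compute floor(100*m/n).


100*m/n = 100*61/224 ≈ 27.2321.
floor = 27.

27


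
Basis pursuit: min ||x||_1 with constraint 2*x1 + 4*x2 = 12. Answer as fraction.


Axis intercepts:
  x1 = 6, x2 = 0: L1 = 6
  x1 = 0, x2 = 3: L1 = 3
x* = (0, 3)
||x*||_1 = 3.

3


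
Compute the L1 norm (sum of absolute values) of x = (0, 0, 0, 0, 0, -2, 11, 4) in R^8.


Non-zero entries: [(5, -2), (6, 11), (7, 4)]
Absolute values: [2, 11, 4]
||x||_1 = sum = 17.

17


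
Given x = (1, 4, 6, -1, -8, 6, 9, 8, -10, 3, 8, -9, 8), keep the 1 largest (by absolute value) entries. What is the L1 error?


Sorted |x_i| descending: [10, 9, 9, 8, 8, 8, 8, 6, 6, 4, 3, 1, 1]
Keep top 1: [10]
Tail entries: [9, 9, 8, 8, 8, 8, 6, 6, 4, 3, 1, 1]
L1 error = sum of tail = 71.

71


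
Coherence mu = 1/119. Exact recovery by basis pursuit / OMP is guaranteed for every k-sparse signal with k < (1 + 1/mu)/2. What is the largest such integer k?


1/mu = 119.
1 + 1/mu = 120.
(1 + 1/mu)/2 = 60 is an integer and the inequality is strict, so k_max = 60 - 1 = 59.

59


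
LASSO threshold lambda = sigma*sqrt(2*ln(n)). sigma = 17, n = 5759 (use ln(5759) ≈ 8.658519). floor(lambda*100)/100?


ln(5759) ≈ 8.658519.
2*ln(n) ≈ 17.317038.
sqrt(2*ln(n)) ≈ sqrt(17.317038) ≈ 4.161375.
lambda ≈ 17*4.161375 = 70.743375.
floor(lambda*100)/100 = 70.74.

70.74


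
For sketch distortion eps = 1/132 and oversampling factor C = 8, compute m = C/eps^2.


1/eps = 132.
(1/eps)^2 = 17424.
m = 8*17424 = 139392.

139392


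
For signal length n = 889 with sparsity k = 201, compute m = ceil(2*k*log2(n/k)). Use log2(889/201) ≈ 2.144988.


log2(n/k) = log2(889/201) ≈ 2.144988.
2*k*log2(n/k) ≈ 2*201*2.144988 = 862.285176.
m = ceil(862.285176) = 863.

863


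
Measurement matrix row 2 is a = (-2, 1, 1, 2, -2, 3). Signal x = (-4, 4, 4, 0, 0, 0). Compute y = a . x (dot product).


Non-zero terms: ['-2*-4', '1*4', '1*4']
Products: [8, 4, 4]
y = sum = 16.

16


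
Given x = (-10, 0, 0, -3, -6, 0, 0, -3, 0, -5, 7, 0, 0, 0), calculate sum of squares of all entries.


Non-zero entries: [(0, -10), (3, -3), (4, -6), (7, -3), (9, -5), (10, 7)]
Squares: [100, 9, 36, 9, 25, 49]
||x||_2^2 = sum = 228.

228


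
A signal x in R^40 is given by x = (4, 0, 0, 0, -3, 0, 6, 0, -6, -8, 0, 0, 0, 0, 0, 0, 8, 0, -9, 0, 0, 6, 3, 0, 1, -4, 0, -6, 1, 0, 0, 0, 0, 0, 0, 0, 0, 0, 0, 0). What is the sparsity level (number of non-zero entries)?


Non-zero positions: [0, 4, 6, 8, 9, 16, 18, 21, 22, 24, 25, 27, 28].
Sparsity = 13.

13


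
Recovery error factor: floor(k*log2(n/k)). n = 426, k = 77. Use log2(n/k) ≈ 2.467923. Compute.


log2(n/k) = log2(426/77) ≈ 2.467923.
k*log2(n/k) ≈ 77*2.467923 = 190.030071.
floor(190.030071) = 190.

190


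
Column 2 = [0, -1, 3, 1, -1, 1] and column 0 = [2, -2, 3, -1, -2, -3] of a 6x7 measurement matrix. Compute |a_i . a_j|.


Inner product: 0*2 + -1*-2 + 3*3 + 1*-1 + -1*-2 + 1*-3
Products: [0, 2, 9, -1, 2, -3]
Sum = 9.
|dot| = 9.

9


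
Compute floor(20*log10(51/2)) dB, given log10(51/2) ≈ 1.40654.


||x||/||e|| = 51/2.
log10(51/2) ≈ 1.40654.
20*log10(||x||/||e||) ≈ 20*1.40654 = 28.1308.
floor(28.1308) = 28.

28


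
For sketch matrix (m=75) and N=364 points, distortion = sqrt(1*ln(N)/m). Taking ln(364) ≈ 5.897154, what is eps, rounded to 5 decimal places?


ln(364) ≈ 5.897154.
1*ln(N)/m ≈ 1*5.897154/75 ≈ 0.07862872.
eps = sqrt(0.07862872) ≈ 0.2804081 ≈ 0.28041.

0.28041


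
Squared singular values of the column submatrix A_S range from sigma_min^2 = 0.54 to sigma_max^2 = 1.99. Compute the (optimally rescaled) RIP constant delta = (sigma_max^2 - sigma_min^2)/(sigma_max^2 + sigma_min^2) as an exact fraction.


lambda_max - lambda_min = 1.99 - 0.54 = 1.45.
lambda_max + lambda_min = 1.99 + 0.54 = 2.53.
delta = 1.45/2.53 = 145/253.

145/253


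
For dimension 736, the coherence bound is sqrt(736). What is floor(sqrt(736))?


27^2 = 729 <= 736 < 784 = 28^2, so 27 <= sqrt(736) < 28.
floor(sqrt(736)) = 27.

27


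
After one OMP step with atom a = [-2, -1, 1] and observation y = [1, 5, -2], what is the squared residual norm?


a^T a = 6.
a^T y = -9.
coeff = -9/6 = -3/2.
||r||^2 = 33/2.

33/2


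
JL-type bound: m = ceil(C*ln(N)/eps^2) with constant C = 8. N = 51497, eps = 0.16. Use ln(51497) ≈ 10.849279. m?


ln(51497) ≈ 10.849279.
eps^2 = 0.16^2 = 0.0256.
C*ln(N)/eps^2 ≈ 8*10.849279/0.0256 ≈ 3390.3997.
m = ceil(3390.3997) = 3391.

3391


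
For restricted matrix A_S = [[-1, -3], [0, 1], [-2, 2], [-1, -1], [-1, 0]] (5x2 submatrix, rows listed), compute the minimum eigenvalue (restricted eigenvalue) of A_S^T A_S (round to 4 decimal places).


A_S^T A_S = [[7, 0], [0, 15]].
trace = 22.
det = 105.
disc = trace^2 - 4*det = 484 - 4*105 = 64.
sqrt(64) = 8.
lam_min = (22 - 8)/2 = 7 = 7.0000.

7.0000


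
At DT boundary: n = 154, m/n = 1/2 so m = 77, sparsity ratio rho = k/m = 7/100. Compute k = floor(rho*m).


m = 1/2*154 = 77.
rho = 7/100.
rho*m = 7/100*77 = 5.39.
k = floor(5.39) = 5.

5


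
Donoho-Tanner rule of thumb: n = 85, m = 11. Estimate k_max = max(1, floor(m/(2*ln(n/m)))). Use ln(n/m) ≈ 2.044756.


n/m = 85/11.
ln(n/m) ≈ 2.044756.
2*ln(n/m) ≈ 4.089512.
m/(2*ln(n/m)) ≈ 11/4.089512 ≈ 2.6898.
floor = 2.
k_max = max(1, 2) = 2.

2


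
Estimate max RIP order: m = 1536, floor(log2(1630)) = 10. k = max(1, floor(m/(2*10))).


floor(log2(1630)) = 10.
2*10 = 20.
m/(2*floor(log2(n))) = 1536/20 ≈ 76.8.
floor = 76.
k = max(1, 76) = 76.

76


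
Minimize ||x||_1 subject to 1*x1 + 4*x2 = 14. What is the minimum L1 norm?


Axis intercepts:
  x1 = 14, x2 = 0: L1 = 14
  x1 = 0, x2 = 7/2: L1 = 7/2
x* = (0, 7/2)
||x*||_1 = 7/2.

7/2


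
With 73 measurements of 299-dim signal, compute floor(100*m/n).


100*m/n = 100*73/299 ≈ 24.4147.
floor = 24.

24


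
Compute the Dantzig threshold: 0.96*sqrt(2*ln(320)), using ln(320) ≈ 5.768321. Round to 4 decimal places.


ln(320) ≈ 5.768321.
2*ln(n) ≈ 11.536642.
sqrt(2*ln(n)) ≈ sqrt(11.536642) ≈ 3.396563.
threshold ≈ 0.96*3.396563 = 3.26070048 ≈ 3.2607.

3.2607


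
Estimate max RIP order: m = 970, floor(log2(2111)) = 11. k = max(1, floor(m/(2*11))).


floor(log2(2111)) = 11.
2*11 = 22.
m/(2*floor(log2(n))) = 970/22 ≈ 44.0909.
floor = 44.
k = max(1, 44) = 44.

44


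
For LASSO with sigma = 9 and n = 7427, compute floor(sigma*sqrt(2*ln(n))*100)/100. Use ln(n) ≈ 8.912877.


ln(7427) ≈ 8.912877.
2*ln(n) ≈ 17.825754.
sqrt(2*ln(n)) ≈ sqrt(17.825754) ≈ 4.222056.
lambda ≈ 9*4.222056 = 37.998504.
floor(lambda*100)/100 = 37.99.

37.99


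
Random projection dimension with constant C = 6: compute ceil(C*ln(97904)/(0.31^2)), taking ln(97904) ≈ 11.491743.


ln(97904) ≈ 11.491743.
eps^2 = 0.31^2 = 0.0961.
C*ln(N)/eps^2 ≈ 6*11.491743/0.0961 ≈ 717.4866.
m = ceil(717.4866) = 718.

718


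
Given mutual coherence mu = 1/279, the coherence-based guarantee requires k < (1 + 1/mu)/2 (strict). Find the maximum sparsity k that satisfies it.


1/mu = 279.
1 + 1/mu = 280.
(1 + 1/mu)/2 = 140 is an integer and the inequality is strict, so k_max = 140 - 1 = 139.

139


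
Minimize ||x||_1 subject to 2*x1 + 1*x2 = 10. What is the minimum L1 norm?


Axis intercepts:
  x1 = 5, x2 = 0: L1 = 5
  x1 = 0, x2 = 10: L1 = 10
x* = (5, 0)
||x*||_1 = 5.

5


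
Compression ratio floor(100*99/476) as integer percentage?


100*m/n = 100*99/476 ≈ 20.7983.
floor = 20.

20


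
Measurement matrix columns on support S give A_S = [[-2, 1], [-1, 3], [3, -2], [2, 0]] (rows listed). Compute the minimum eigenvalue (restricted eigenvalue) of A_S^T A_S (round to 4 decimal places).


A_S^T A_S = [[18, -11], [-11, 14]].
trace = 32.
det = 131.
disc = trace^2 - 4*det = 1024 - 4*131 = 500.
sqrt(500) ≈ 22.360680.
lam_min = (32 - sqrt(500))/2 ≈ (32 - 22.360680)/2 = 4.81966 ≈ 4.8197.

4.8197


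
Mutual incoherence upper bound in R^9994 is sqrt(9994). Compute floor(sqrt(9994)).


99^2 = 9801 <= 9994 < 10000 = 100^2, so 99 <= sqrt(9994) < 100.
floor(sqrt(9994)) = 99.

99


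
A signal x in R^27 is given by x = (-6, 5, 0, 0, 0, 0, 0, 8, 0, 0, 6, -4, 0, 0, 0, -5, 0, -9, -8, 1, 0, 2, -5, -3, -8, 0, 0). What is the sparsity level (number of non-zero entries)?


Non-zero positions: [0, 1, 7, 10, 11, 15, 17, 18, 19, 21, 22, 23, 24].
Sparsity = 13.

13


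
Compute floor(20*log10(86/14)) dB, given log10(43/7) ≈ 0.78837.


||x||/||e|| = 86/14 = 43/7.
log10(43/7) ≈ 0.78837.
20*log10(||x||/||e||) ≈ 20*0.78837 = 15.7674.
floor(15.7674) = 15.

15


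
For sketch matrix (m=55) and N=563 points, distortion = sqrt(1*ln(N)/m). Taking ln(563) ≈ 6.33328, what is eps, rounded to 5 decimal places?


ln(563) ≈ 6.33328.
1*ln(N)/m ≈ 1*6.33328/55 ≈ 0.11515055.
eps = sqrt(0.11515055) ≈ 0.3393384 ≈ 0.33934.

0.33934


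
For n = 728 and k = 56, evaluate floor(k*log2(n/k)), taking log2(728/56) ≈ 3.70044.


log2(n/k) = log2(728/56) ≈ 3.70044.
k*log2(n/k) ≈ 56*3.70044 = 207.22464.
floor(207.22464) = 207.

207


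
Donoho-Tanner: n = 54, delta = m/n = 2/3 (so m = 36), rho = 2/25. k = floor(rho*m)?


m = 2/3*54 = 36.
rho = 2/25.
rho*m = 2/25*36 = 2.88.
k = floor(2.88) = 2.

2


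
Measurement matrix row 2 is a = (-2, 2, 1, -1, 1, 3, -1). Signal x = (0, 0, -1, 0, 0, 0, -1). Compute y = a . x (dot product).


Non-zero terms: ['1*-1', '-1*-1']
Products: [-1, 1]
y = sum = 0.

0


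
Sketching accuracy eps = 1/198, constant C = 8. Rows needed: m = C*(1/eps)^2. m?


1/eps = 198.
(1/eps)^2 = 39204.
m = 8*39204 = 313632.

313632


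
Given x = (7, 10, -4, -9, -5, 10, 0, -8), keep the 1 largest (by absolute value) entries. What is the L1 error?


Sorted |x_i| descending: [10, 10, 9, 8, 7, 5, 4, 0]
Keep top 1: [10]
Tail entries: [10, 9, 8, 7, 5, 4, 0]
L1 error = sum of tail = 43.

43


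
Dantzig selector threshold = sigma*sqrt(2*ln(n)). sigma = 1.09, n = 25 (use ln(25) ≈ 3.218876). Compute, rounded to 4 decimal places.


ln(25) ≈ 3.218876.
2*ln(n) ≈ 6.437752.
sqrt(2*ln(n)) ≈ sqrt(6.437752) ≈ 2.537273.
threshold ≈ 1.09*2.537273 = 2.76562757 ≈ 2.7656.

2.7656


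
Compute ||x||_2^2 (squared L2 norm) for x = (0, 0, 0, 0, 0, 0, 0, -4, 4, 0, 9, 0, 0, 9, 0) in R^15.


Non-zero entries: [(7, -4), (8, 4), (10, 9), (13, 9)]
Squares: [16, 16, 81, 81]
||x||_2^2 = sum = 194.

194


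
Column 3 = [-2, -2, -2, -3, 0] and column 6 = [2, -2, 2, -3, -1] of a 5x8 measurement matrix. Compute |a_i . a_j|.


Inner product: -2*2 + -2*-2 + -2*2 + -3*-3 + 0*-1
Products: [-4, 4, -4, 9, 0]
Sum = 5.
|dot| = 5.

5


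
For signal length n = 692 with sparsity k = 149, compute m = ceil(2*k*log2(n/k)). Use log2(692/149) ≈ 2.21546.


log2(n/k) = log2(692/149) ≈ 2.21546.
2*k*log2(n/k) ≈ 2*149*2.21546 = 660.20708.
m = ceil(660.20708) = 661.

661


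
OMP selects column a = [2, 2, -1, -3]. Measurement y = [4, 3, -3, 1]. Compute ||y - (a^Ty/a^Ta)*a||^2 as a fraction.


a^T a = 18.
a^T y = 14.
coeff = 14/18 = 7/9.
||r||^2 = 217/9.

217/9


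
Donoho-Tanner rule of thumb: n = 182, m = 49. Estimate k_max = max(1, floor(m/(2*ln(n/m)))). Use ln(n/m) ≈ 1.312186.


n/m = 182/49 = 26/7.
ln(n/m) ≈ 1.312186.
2*ln(n/m) ≈ 2.624372.
m/(2*ln(n/m)) ≈ 49/2.624372 ≈ 18.6711.
floor = 18.
k_max = max(1, 18) = 18.

18


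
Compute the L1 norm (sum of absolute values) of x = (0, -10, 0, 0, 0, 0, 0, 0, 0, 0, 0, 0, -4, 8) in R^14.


Non-zero entries: [(1, -10), (12, -4), (13, 8)]
Absolute values: [10, 4, 8]
||x||_1 = sum = 22.

22


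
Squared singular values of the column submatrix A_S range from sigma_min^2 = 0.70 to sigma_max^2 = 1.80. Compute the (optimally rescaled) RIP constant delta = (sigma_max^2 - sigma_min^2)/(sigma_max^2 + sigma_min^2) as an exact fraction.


lambda_max - lambda_min = 1.80 - 0.70 = 1.10.
lambda_max + lambda_min = 1.80 + 0.70 = 2.50.
delta = 1.10/2.50 = 110/250 = 11/25.

11/25


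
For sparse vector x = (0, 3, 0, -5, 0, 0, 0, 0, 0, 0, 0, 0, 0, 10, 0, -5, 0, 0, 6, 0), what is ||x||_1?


Non-zero entries: [(1, 3), (3, -5), (13, 10), (15, -5), (18, 6)]
Absolute values: [3, 5, 10, 5, 6]
||x||_1 = sum = 29.

29


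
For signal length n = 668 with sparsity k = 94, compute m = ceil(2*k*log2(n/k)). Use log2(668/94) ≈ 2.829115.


log2(n/k) = log2(668/94) ≈ 2.829115.
2*k*log2(n/k) ≈ 2*94*2.829115 = 531.87362.
m = ceil(531.87362) = 532.

532


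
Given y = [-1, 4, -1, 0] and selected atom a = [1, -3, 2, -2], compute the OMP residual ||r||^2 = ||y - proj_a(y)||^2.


a^T a = 18.
a^T y = -15.
coeff = -15/18 = -5/6.
||r||^2 = 11/2.

11/2


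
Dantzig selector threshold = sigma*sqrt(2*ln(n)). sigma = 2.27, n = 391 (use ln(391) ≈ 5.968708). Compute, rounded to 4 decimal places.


ln(391) ≈ 5.968708.
2*ln(n) ≈ 11.937416.
sqrt(2*ln(n)) ≈ sqrt(11.937416) ≈ 3.455057.
threshold ≈ 2.27*3.455057 = 7.84297939 ≈ 7.8430.

7.8430


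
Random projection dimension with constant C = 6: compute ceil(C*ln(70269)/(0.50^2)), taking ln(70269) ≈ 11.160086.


ln(70269) ≈ 11.160086.
eps^2 = 0.50^2 = 0.25.
C*ln(N)/eps^2 ≈ 6*11.160086/0.25 ≈ 267.8421.
m = ceil(267.8421) = 268.

268


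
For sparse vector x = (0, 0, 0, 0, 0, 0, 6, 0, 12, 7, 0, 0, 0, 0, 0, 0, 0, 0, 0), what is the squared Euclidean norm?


Non-zero entries: [(6, 6), (8, 12), (9, 7)]
Squares: [36, 144, 49]
||x||_2^2 = sum = 229.

229


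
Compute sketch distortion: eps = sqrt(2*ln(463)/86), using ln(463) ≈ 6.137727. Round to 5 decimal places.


ln(463) ≈ 6.137727.
2*ln(N)/m ≈ 2*6.137727/86 ≈ 0.14273784.
eps = sqrt(0.14273784) ≈ 0.3778066 ≈ 0.37781.

0.37781


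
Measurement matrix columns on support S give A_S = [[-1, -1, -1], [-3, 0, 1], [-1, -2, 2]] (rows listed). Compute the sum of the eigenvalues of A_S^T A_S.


Sum of eigenvalues of A_S^T A_S = trace(A_S^T A_S) = sum of squared column norms of A_S.
A_S^T A_S diagonal: [11, 5, 6].
trace = 11 + 5 + 6 = 22.

22


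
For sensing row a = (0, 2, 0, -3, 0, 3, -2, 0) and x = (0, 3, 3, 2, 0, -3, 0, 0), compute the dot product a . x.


Non-zero terms: ['2*3', '0*3', '-3*2', '3*-3']
Products: [6, 0, -6, -9]
y = sum = -9.

-9


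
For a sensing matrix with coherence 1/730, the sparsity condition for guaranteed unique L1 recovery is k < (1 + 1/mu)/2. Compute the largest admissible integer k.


1/mu = 730.
1 + 1/mu = 731.
(1 + 1/mu)/2 = 365.5 is not an integer, so k_max = floor(365.5) = 365.

365


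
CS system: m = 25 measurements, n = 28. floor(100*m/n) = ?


100*m/n = 100*25/28 ≈ 89.2857.
floor = 89.

89


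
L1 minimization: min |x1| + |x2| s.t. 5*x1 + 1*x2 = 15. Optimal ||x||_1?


Axis intercepts:
  x1 = 3, x2 = 0: L1 = 3
  x1 = 0, x2 = 15: L1 = 15
x* = (3, 0)
||x*||_1 = 3.

3


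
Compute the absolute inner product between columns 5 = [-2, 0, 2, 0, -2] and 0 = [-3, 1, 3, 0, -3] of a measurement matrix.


Inner product: -2*-3 + 0*1 + 2*3 + 0*0 + -2*-3
Products: [6, 0, 6, 0, 6]
Sum = 18.
|dot| = 18.

18


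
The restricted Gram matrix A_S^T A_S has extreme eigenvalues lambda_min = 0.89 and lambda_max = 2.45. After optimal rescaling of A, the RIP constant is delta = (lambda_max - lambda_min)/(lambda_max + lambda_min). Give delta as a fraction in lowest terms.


lambda_max - lambda_min = 2.45 - 0.89 = 1.56.
lambda_max + lambda_min = 2.45 + 0.89 = 3.34.
delta = 1.56/3.34 = 156/334 = 78/167.

78/167


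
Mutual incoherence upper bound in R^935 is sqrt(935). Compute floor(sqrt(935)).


30^2 = 900 <= 935 < 961 = 31^2, so 30 <= sqrt(935) < 31.
floor(sqrt(935)) = 30.

30


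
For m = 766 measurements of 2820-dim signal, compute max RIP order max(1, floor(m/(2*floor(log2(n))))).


floor(log2(2820)) = 11.
2*11 = 22.
m/(2*floor(log2(n))) = 766/22 ≈ 34.8182.
floor = 34.
k = max(1, 34) = 34.

34


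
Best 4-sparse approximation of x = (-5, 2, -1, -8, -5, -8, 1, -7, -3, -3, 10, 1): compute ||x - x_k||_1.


Sorted |x_i| descending: [10, 8, 8, 7, 5, 5, 3, 3, 2, 1, 1, 1]
Keep top 4: [10, 8, 8, 7]
Tail entries: [5, 5, 3, 3, 2, 1, 1, 1]
L1 error = sum of tail = 21.

21


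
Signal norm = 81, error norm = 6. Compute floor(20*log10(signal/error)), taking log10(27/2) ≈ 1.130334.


||x||/||e|| = 81/6 = 27/2.
log10(27/2) ≈ 1.130334.
20*log10(||x||/||e||) ≈ 20*1.130334 = 22.60668.
floor(22.60668) = 22.

22


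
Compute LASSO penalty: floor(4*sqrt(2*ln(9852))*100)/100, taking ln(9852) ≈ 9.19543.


ln(9852) ≈ 9.19543.
2*ln(n) ≈ 18.39086.
sqrt(2*ln(n)) ≈ sqrt(18.39086) ≈ 4.288457.
lambda ≈ 4*4.288457 = 17.153828.
floor(lambda*100)/100 = 17.15.

17.15


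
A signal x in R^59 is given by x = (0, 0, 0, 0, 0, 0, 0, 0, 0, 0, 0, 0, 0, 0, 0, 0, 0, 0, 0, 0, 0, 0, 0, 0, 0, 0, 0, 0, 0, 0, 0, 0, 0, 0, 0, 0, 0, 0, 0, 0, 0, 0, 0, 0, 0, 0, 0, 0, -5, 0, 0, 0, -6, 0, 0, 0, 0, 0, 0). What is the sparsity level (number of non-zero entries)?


Non-zero positions: [48, 52].
Sparsity = 2.

2


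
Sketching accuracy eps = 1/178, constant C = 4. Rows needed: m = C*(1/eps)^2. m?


1/eps = 178.
(1/eps)^2 = 31684.
m = 4*31684 = 126736.

126736


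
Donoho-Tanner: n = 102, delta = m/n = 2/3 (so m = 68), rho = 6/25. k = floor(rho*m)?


m = 2/3*102 = 68.
rho = 6/25.
rho*m = 6/25*68 = 16.32.
k = floor(16.32) = 16.

16


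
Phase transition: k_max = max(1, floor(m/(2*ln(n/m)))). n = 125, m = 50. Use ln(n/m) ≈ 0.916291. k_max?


n/m = 125/50 = 5/2.
ln(n/m) ≈ 0.916291.
2*ln(n/m) ≈ 1.832582.
m/(2*ln(n/m)) ≈ 50/1.832582 ≈ 27.2839.
floor = 27.
k_max = max(1, 27) = 27.

27


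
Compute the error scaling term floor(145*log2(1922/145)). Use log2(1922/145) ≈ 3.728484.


log2(n/k) = log2(1922/145) ≈ 3.728484.
k*log2(n/k) ≈ 145*3.728484 = 540.63018.
floor(540.63018) = 540.

540


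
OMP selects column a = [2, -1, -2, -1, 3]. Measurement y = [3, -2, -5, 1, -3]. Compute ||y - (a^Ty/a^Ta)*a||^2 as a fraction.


a^T a = 19.
a^T y = 8.
coeff = 8/19 = 8/19.
||r||^2 = 848/19.

848/19


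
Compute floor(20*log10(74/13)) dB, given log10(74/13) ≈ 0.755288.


||x||/||e|| = 74/13.
log10(74/13) ≈ 0.755288.
20*log10(||x||/||e||) ≈ 20*0.755288 = 15.10576.
floor(15.10576) = 15.

15


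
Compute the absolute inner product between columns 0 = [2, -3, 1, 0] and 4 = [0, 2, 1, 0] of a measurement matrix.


Inner product: 2*0 + -3*2 + 1*1 + 0*0
Products: [0, -6, 1, 0]
Sum = -5.
|dot| = 5.

5


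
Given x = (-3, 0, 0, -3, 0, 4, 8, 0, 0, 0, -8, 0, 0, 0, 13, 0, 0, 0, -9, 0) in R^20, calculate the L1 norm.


Non-zero entries: [(0, -3), (3, -3), (5, 4), (6, 8), (10, -8), (14, 13), (18, -9)]
Absolute values: [3, 3, 4, 8, 8, 13, 9]
||x||_1 = sum = 48.

48


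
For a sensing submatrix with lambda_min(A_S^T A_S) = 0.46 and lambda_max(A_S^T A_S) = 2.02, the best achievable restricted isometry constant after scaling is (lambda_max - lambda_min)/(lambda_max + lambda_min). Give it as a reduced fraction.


lambda_max - lambda_min = 2.02 - 0.46 = 1.56.
lambda_max + lambda_min = 2.02 + 0.46 = 2.48.
delta = 1.56/2.48 = 156/248 = 39/62.

39/62


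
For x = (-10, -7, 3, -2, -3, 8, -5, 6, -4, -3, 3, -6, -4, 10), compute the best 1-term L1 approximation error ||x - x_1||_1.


Sorted |x_i| descending: [10, 10, 8, 7, 6, 6, 5, 4, 4, 3, 3, 3, 3, 2]
Keep top 1: [10]
Tail entries: [10, 8, 7, 6, 6, 5, 4, 4, 3, 3, 3, 3, 2]
L1 error = sum of tail = 64.

64


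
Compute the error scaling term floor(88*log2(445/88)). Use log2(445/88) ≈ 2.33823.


log2(n/k) = log2(445/88) ≈ 2.33823.
k*log2(n/k) ≈ 88*2.33823 = 205.76424.
floor(205.76424) = 205.

205


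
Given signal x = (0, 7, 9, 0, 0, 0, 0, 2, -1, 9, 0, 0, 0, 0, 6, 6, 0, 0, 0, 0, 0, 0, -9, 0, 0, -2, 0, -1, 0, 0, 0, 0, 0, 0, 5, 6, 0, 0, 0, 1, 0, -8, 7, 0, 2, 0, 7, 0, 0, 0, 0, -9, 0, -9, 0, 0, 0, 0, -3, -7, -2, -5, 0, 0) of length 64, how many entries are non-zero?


Non-zero positions: [1, 2, 7, 8, 9, 14, 15, 22, 25, 27, 34, 35, 39, 41, 42, 44, 46, 51, 53, 58, 59, 60, 61].
Sparsity = 23.

23


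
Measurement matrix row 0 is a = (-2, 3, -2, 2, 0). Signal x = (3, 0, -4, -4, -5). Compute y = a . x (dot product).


Non-zero terms: ['-2*3', '-2*-4', '2*-4', '0*-5']
Products: [-6, 8, -8, 0]
y = sum = -6.

-6


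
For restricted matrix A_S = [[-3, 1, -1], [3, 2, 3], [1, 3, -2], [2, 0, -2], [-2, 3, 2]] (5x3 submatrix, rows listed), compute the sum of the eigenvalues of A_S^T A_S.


Sum of eigenvalues of A_S^T A_S = trace(A_S^T A_S) = sum of squared column norms of A_S.
A_S^T A_S diagonal: [27, 23, 22].
trace = 27 + 23 + 22 = 72.

72


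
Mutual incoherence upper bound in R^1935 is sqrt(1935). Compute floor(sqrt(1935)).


43^2 = 1849 <= 1935 < 1936 = 44^2, so 43 <= sqrt(1935) < 44.
floor(sqrt(1935)) = 43.

43


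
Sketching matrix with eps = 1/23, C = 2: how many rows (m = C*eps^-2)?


1/eps = 23.
(1/eps)^2 = 529.
m = 2*529 = 1058.

1058


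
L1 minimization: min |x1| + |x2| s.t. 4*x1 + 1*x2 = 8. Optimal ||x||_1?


Axis intercepts:
  x1 = 2, x2 = 0: L1 = 2
  x1 = 0, x2 = 8: L1 = 8
x* = (2, 0)
||x*||_1 = 2.

2


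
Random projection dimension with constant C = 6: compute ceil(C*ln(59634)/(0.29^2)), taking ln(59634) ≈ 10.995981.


ln(59634) ≈ 10.995981.
eps^2 = 0.29^2 = 0.0841.
C*ln(N)/eps^2 ≈ 6*10.995981/0.0841 ≈ 784.4933.
m = ceil(784.4933) = 785.

785


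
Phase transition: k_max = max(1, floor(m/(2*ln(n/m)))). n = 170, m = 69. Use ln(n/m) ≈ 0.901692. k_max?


n/m = 170/69.
ln(n/m) ≈ 0.901692.
2*ln(n/m) ≈ 1.803384.
m/(2*ln(n/m)) ≈ 69/1.803384 ≈ 38.2614.
floor = 38.
k_max = max(1, 38) = 38.

38


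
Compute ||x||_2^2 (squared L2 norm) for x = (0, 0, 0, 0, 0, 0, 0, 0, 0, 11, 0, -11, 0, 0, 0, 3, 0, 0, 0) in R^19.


Non-zero entries: [(9, 11), (11, -11), (15, 3)]
Squares: [121, 121, 9]
||x||_2^2 = sum = 251.

251


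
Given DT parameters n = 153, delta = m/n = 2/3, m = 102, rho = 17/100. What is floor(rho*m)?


m = 2/3*153 = 102.
rho = 17/100.
rho*m = 17/100*102 = 17.34.
k = floor(17.34) = 17.

17


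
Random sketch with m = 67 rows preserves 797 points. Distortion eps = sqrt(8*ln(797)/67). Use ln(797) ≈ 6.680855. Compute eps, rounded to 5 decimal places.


ln(797) ≈ 6.680855.
8*ln(N)/m ≈ 8*6.680855/67 ≈ 0.79771403.
eps = sqrt(0.79771403) ≈ 0.8931484 ≈ 0.89315.

0.89315


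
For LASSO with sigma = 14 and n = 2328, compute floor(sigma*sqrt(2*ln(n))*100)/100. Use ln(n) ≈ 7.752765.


ln(2328) ≈ 7.752765.
2*ln(n) ≈ 15.50553.
sqrt(2*ln(n)) ≈ sqrt(15.50553) ≈ 3.937706.
lambda ≈ 14*3.937706 = 55.127884.
floor(lambda*100)/100 = 55.12.

55.12


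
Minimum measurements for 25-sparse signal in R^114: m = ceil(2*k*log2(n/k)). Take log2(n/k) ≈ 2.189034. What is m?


log2(n/k) = log2(114/25) ≈ 2.189034.
2*k*log2(n/k) ≈ 2*25*2.189034 = 109.4517.
m = ceil(109.4517) = 110.

110


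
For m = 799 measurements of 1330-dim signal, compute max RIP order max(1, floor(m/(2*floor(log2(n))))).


floor(log2(1330)) = 10.
2*10 = 20.
m/(2*floor(log2(n))) = 799/20 ≈ 39.95.
floor = 39.
k = max(1, 39) = 39.

39


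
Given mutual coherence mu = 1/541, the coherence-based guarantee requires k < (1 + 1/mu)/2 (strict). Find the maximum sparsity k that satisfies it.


1/mu = 541.
1 + 1/mu = 542.
(1 + 1/mu)/2 = 271 is an integer and the inequality is strict, so k_max = 271 - 1 = 270.

270


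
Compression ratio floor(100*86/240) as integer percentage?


100*m/n = 100*86/240 ≈ 35.8333.
floor = 35.

35


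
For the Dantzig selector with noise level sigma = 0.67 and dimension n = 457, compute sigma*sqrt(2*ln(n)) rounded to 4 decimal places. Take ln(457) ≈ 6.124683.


ln(457) ≈ 6.124683.
2*ln(n) ≈ 12.249366.
sqrt(2*ln(n)) ≈ sqrt(12.249366) ≈ 3.499909.
threshold ≈ 0.67*3.499909 = 2.34493903 ≈ 2.3449.

2.3449


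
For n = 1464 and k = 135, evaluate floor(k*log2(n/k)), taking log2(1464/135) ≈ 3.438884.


log2(n/k) = log2(1464/135) ≈ 3.438884.
k*log2(n/k) ≈ 135*3.438884 = 464.24934.
floor(464.24934) = 464.

464


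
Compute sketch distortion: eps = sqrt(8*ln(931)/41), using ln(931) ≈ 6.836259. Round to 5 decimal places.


ln(931) ≈ 6.836259.
8*ln(N)/m ≈ 8*6.836259/41 ≈ 1.3339042.
eps = sqrt(1.3339042) ≈ 1.1549477 ≈ 1.15495.

1.15495


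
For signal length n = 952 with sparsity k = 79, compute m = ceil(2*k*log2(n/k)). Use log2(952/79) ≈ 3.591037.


log2(n/k) = log2(952/79) ≈ 3.591037.
2*k*log2(n/k) ≈ 2*79*3.591037 = 567.383846.
m = ceil(567.383846) = 568.

568


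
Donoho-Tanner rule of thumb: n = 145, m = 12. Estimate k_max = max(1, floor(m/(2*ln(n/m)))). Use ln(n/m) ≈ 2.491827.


n/m = 145/12.
ln(n/m) ≈ 2.491827.
2*ln(n/m) ≈ 4.983654.
m/(2*ln(n/m)) ≈ 12/4.983654 ≈ 2.4079.
floor = 2.
k_max = max(1, 2) = 2.

2


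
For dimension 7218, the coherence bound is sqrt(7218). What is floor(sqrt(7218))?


84^2 = 7056 <= 7218 < 7225 = 85^2, so 84 <= sqrt(7218) < 85.
floor(sqrt(7218)) = 84.

84


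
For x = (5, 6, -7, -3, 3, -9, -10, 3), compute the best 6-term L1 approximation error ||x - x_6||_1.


Sorted |x_i| descending: [10, 9, 7, 6, 5, 3, 3, 3]
Keep top 6: [10, 9, 7, 6, 5, 3]
Tail entries: [3, 3]
L1 error = sum of tail = 6.

6


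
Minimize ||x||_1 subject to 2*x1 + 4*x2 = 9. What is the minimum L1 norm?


Axis intercepts:
  x1 = 9/2, x2 = 0: L1 = 9/2
  x1 = 0, x2 = 9/4: L1 = 9/4
x* = (0, 9/4)
||x*||_1 = 9/4.

9/4


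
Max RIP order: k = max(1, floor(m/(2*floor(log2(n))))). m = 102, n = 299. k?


floor(log2(299)) = 8.
2*8 = 16.
m/(2*floor(log2(n))) = 102/16 ≈ 6.375.
floor = 6.
k = max(1, 6) = 6.

6


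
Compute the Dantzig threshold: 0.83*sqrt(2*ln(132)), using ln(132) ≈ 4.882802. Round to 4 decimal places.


ln(132) ≈ 4.882802.
2*ln(n) ≈ 9.765604.
sqrt(2*ln(n)) ≈ sqrt(9.765604) ≈ 3.124997.
threshold ≈ 0.83*3.124997 = 2.59374751 ≈ 2.5937.

2.5937


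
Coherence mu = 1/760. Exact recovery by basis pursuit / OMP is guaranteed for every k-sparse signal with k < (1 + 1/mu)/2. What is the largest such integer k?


1/mu = 760.
1 + 1/mu = 761.
(1 + 1/mu)/2 = 380.5 is not an integer, so k_max = floor(380.5) = 380.

380


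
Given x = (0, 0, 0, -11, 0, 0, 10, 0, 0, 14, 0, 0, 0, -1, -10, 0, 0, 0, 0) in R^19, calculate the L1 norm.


Non-zero entries: [(3, -11), (6, 10), (9, 14), (13, -1), (14, -10)]
Absolute values: [11, 10, 14, 1, 10]
||x||_1 = sum = 46.

46


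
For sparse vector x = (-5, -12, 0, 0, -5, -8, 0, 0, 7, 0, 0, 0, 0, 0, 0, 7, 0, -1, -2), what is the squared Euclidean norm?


Non-zero entries: [(0, -5), (1, -12), (4, -5), (5, -8), (8, 7), (15, 7), (17, -1), (18, -2)]
Squares: [25, 144, 25, 64, 49, 49, 1, 4]
||x||_2^2 = sum = 361.

361


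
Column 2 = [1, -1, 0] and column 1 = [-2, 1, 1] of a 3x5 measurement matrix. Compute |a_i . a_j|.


Inner product: 1*-2 + -1*1 + 0*1
Products: [-2, -1, 0]
Sum = -3.
|dot| = 3.

3


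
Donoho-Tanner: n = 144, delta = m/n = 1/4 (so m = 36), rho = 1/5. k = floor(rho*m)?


m = 1/4*144 = 36.
rho = 1/5.
rho*m = 1/5*36 = 7.2.
k = floor(7.2) = 7.

7


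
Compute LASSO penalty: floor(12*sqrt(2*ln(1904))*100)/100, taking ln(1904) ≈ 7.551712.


ln(1904) ≈ 7.551712.
2*ln(n) ≈ 15.103424.
sqrt(2*ln(n)) ≈ sqrt(15.103424) ≈ 3.886312.
lambda ≈ 12*3.886312 = 46.635744.
floor(lambda*100)/100 = 46.63.

46.63


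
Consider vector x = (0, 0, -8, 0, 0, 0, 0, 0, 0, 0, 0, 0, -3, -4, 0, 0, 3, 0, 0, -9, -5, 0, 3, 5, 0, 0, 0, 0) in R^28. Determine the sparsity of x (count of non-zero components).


Non-zero positions: [2, 12, 13, 16, 19, 20, 22, 23].
Sparsity = 8.

8


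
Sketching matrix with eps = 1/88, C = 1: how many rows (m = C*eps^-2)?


1/eps = 88.
(1/eps)^2 = 7744.
m = 1*7744 = 7744.

7744


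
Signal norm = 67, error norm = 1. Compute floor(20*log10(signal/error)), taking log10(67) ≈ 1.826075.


||x||/||e|| = 67/1 = 67.
log10(67) ≈ 1.826075.
20*log10(||x||/||e||) ≈ 20*1.826075 = 36.5215.
floor(36.5215) = 36.

36


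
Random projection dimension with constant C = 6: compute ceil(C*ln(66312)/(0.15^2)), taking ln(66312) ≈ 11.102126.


ln(66312) ≈ 11.102126.
eps^2 = 0.15^2 = 0.0225.
C*ln(N)/eps^2 ≈ 6*11.102126/0.0225 ≈ 2960.5669.
m = ceil(2960.5669) = 2961.

2961


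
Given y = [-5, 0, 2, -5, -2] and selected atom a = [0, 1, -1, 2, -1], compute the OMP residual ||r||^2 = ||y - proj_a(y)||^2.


a^T a = 7.
a^T y = -10.
coeff = -10/7 = -10/7.
||r||^2 = 306/7.

306/7


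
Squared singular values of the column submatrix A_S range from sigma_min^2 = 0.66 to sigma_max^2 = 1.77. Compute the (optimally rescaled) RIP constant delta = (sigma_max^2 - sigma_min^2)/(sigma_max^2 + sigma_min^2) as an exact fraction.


lambda_max - lambda_min = 1.77 - 0.66 = 1.11.
lambda_max + lambda_min = 1.77 + 0.66 = 2.43.
delta = 1.11/2.43 = 111/243 = 37/81.

37/81


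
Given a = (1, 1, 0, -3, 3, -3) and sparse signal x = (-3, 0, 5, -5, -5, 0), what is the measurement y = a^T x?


Non-zero terms: ['1*-3', '0*5', '-3*-5', '3*-5']
Products: [-3, 0, 15, -15]
y = sum = -3.

-3


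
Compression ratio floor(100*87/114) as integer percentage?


100*m/n = 100*87/114 ≈ 76.3158.
floor = 76.

76


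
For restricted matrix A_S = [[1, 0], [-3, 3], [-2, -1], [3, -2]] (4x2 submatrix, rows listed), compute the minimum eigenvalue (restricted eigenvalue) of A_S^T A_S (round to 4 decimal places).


A_S^T A_S = [[23, -13], [-13, 14]].
trace = 37.
det = 153.
disc = trace^2 - 4*det = 1369 - 4*153 = 757.
sqrt(757) ≈ 27.513633.
lam_min = (37 - sqrt(757))/2 ≈ (37 - 27.513633)/2 = 4.7431835 ≈ 4.7432.

4.7432


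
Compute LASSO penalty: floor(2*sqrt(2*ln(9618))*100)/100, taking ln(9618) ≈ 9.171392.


ln(9618) ≈ 9.171392.
2*ln(n) ≈ 18.342784.
sqrt(2*ln(n)) ≈ sqrt(18.342784) ≈ 4.282848.
lambda ≈ 2*4.282848 = 8.565696.
floor(lambda*100)/100 = 8.56.

8.56


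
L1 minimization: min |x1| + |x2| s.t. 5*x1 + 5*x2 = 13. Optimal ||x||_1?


Axis intercepts:
  x1 = 13/5, x2 = 0: L1 = 13/5
  x1 = 0, x2 = 13/5: L1 = 13/5
x* = (13/5, 0)
||x*||_1 = 13/5.

13/5


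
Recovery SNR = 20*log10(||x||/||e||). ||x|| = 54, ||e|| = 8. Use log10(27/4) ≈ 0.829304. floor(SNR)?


||x||/||e|| = 54/8 = 27/4.
log10(27/4) ≈ 0.829304.
20*log10(||x||/||e||) ≈ 20*0.829304 = 16.58608.
floor(16.58608) = 16.

16


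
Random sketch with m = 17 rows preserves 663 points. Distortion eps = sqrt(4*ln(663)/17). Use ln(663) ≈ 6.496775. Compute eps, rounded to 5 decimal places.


ln(663) ≈ 6.496775.
4*ln(N)/m ≈ 4*6.496775/17 ≈ 1.52865294.
eps = sqrt(1.52865294) ≈ 1.2363871 ≈ 1.23639.

1.23639


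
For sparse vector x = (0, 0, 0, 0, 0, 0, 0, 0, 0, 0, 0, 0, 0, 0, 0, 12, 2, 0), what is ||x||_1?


Non-zero entries: [(15, 12), (16, 2)]
Absolute values: [12, 2]
||x||_1 = sum = 14.

14


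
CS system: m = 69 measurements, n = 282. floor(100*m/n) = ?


100*m/n = 100*69/282 ≈ 24.4681.
floor = 24.

24


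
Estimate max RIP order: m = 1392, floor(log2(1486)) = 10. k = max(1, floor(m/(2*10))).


floor(log2(1486)) = 10.
2*10 = 20.
m/(2*floor(log2(n))) = 1392/20 ≈ 69.6.
floor = 69.
k = max(1, 69) = 69.

69


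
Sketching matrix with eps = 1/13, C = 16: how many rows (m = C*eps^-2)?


1/eps = 13.
(1/eps)^2 = 169.
m = 16*169 = 2704.

2704


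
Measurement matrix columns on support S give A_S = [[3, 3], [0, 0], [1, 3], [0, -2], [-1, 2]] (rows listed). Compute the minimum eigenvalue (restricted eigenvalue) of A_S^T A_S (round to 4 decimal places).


A_S^T A_S = [[11, 10], [10, 26]].
trace = 37.
det = 186.
disc = trace^2 - 4*det = 1369 - 4*186 = 625.
sqrt(625) = 25.
lam_min = (37 - 25)/2 = 6 = 6.0000.

6.0000


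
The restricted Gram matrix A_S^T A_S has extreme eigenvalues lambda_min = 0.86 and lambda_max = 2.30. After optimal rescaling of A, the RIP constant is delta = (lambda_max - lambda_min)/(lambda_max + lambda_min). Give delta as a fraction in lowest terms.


lambda_max - lambda_min = 2.30 - 0.86 = 1.44.
lambda_max + lambda_min = 2.30 + 0.86 = 3.16.
delta = 1.44/3.16 = 144/316 = 36/79.

36/79


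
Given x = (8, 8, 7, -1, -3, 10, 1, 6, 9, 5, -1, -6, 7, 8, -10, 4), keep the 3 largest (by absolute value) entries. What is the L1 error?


Sorted |x_i| descending: [10, 10, 9, 8, 8, 8, 7, 7, 6, 6, 5, 4, 3, 1, 1, 1]
Keep top 3: [10, 10, 9]
Tail entries: [8, 8, 8, 7, 7, 6, 6, 5, 4, 3, 1, 1, 1]
L1 error = sum of tail = 65.

65


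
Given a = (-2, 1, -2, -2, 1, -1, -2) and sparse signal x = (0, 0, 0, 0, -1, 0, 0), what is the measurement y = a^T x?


Non-zero terms: ['1*-1']
Products: [-1]
y = sum = -1.

-1


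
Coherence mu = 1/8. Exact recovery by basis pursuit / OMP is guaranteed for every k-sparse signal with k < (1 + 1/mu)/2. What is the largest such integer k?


1/mu = 8.
1 + 1/mu = 9.
(1 + 1/mu)/2 = 4.5 is not an integer, so k_max = floor(4.5) = 4.

4


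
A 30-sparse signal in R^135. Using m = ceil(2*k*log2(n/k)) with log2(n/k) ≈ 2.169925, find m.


log2(n/k) = log2(135/30) ≈ 2.169925.
2*k*log2(n/k) ≈ 2*30*2.169925 = 130.1955.
m = ceil(130.1955) = 131.

131


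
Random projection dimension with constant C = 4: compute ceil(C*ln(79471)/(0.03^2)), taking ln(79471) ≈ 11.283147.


ln(79471) ≈ 11.283147.
eps^2 = 0.03^2 = 0.0009.
C*ln(N)/eps^2 ≈ 4*11.283147/0.0009 ≈ 50147.32.
m = ceil(50147.32) = 50148.

50148


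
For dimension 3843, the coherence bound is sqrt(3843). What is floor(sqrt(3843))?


61^2 = 3721 <= 3843 < 3844 = 62^2, so 61 <= sqrt(3843) < 62.
floor(sqrt(3843)) = 61.

61


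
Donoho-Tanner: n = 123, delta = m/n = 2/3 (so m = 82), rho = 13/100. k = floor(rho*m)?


m = 2/3*123 = 82.
rho = 13/100.
rho*m = 13/100*82 = 10.66.
k = floor(10.66) = 10.

10


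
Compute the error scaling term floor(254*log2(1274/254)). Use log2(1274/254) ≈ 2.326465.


log2(n/k) = log2(1274/254) ≈ 2.326465.
k*log2(n/k) ≈ 254*2.326465 = 590.92211.
floor(590.92211) = 590.

590


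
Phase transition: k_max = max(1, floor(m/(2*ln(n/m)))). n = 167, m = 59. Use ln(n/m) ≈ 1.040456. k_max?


n/m = 167/59.
ln(n/m) ≈ 1.040456.
2*ln(n/m) ≈ 2.080912.
m/(2*ln(n/m)) ≈ 59/2.080912 ≈ 28.353.
floor = 28.
k_max = max(1, 28) = 28.

28


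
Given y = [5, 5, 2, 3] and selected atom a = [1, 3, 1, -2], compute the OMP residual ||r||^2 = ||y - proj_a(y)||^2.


a^T a = 15.
a^T y = 16.
coeff = 16/15 = 16/15.
||r||^2 = 689/15.

689/15


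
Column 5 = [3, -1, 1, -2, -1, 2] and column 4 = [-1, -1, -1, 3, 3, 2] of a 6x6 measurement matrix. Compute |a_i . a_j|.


Inner product: 3*-1 + -1*-1 + 1*-1 + -2*3 + -1*3 + 2*2
Products: [-3, 1, -1, -6, -3, 4]
Sum = -8.
|dot| = 8.

8


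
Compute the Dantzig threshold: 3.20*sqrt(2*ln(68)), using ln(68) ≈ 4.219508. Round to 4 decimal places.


ln(68) ≈ 4.219508.
2*ln(n) ≈ 8.439016.
sqrt(2*ln(n)) ≈ sqrt(8.439016) ≈ 2.904998.
threshold ≈ 3.20*2.904998 = 9.2959936 ≈ 9.2960.

9.2960


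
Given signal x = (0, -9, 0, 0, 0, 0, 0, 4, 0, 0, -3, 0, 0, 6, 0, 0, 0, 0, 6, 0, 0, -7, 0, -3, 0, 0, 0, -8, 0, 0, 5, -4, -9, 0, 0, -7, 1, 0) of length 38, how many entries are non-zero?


Non-zero positions: [1, 7, 10, 13, 18, 21, 23, 27, 30, 31, 32, 35, 36].
Sparsity = 13.

13


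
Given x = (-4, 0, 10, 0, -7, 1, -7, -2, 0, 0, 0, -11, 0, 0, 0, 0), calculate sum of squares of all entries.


Non-zero entries: [(0, -4), (2, 10), (4, -7), (5, 1), (6, -7), (7, -2), (11, -11)]
Squares: [16, 100, 49, 1, 49, 4, 121]
||x||_2^2 = sum = 340.

340


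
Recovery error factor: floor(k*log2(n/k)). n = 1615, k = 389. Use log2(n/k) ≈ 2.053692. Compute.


log2(n/k) = log2(1615/389) ≈ 2.053692.
k*log2(n/k) ≈ 389*2.053692 = 798.886188.
floor(798.886188) = 798.

798


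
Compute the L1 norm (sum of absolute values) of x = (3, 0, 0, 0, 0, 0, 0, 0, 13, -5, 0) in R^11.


Non-zero entries: [(0, 3), (8, 13), (9, -5)]
Absolute values: [3, 13, 5]
||x||_1 = sum = 21.

21


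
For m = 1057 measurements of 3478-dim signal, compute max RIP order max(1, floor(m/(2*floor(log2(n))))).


floor(log2(3478)) = 11.
2*11 = 22.
m/(2*floor(log2(n))) = 1057/22 ≈ 48.0455.
floor = 48.
k = max(1, 48) = 48.

48


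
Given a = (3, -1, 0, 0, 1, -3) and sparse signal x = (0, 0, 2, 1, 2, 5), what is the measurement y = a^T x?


Non-zero terms: ['0*2', '0*1', '1*2', '-3*5']
Products: [0, 0, 2, -15]
y = sum = -13.

-13


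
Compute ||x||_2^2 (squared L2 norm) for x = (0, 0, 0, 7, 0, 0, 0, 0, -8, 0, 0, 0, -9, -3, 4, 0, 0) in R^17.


Non-zero entries: [(3, 7), (8, -8), (12, -9), (13, -3), (14, 4)]
Squares: [49, 64, 81, 9, 16]
||x||_2^2 = sum = 219.

219


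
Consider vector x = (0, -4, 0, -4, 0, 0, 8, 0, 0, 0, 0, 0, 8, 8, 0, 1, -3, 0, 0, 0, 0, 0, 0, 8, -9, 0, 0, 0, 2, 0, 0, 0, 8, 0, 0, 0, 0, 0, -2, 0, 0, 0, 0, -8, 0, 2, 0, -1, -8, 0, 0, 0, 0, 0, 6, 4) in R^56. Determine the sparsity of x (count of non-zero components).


Non-zero positions: [1, 3, 6, 12, 13, 15, 16, 23, 24, 28, 32, 38, 43, 45, 47, 48, 54, 55].
Sparsity = 18.

18


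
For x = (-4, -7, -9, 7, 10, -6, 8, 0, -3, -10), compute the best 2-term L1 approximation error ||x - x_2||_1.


Sorted |x_i| descending: [10, 10, 9, 8, 7, 7, 6, 4, 3, 0]
Keep top 2: [10, 10]
Tail entries: [9, 8, 7, 7, 6, 4, 3, 0]
L1 error = sum of tail = 44.

44


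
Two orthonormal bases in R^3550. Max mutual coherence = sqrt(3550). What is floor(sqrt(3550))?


59^2 = 3481 <= 3550 < 3600 = 60^2, so 59 <= sqrt(3550) < 60.
floor(sqrt(3550)) = 59.

59


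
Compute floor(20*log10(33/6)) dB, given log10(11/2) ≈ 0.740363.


||x||/||e|| = 33/6 = 11/2.
log10(11/2) ≈ 0.740363.
20*log10(||x||/||e||) ≈ 20*0.740363 = 14.80726.
floor(14.80726) = 14.

14


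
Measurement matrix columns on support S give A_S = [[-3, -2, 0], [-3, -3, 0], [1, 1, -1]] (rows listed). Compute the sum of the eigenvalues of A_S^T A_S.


Sum of eigenvalues of A_S^T A_S = trace(A_S^T A_S) = sum of squared column norms of A_S.
A_S^T A_S diagonal: [19, 14, 1].
trace = 19 + 14 + 1 = 34.

34


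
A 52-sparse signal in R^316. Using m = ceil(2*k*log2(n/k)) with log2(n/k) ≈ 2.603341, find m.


log2(n/k) = log2(316/52) ≈ 2.603341.
2*k*log2(n/k) ≈ 2*52*2.603341 = 270.747464.
m = ceil(270.747464) = 271.

271


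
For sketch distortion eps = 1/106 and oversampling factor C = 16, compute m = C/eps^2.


1/eps = 106.
(1/eps)^2 = 11236.
m = 16*11236 = 179776.

179776


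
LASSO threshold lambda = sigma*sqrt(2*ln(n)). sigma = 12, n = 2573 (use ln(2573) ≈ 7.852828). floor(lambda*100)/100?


ln(2573) ≈ 7.852828.
2*ln(n) ≈ 15.705656.
sqrt(2*ln(n)) ≈ sqrt(15.705656) ≈ 3.963036.
lambda ≈ 12*3.963036 = 47.556432.
floor(lambda*100)/100 = 47.55.

47.55


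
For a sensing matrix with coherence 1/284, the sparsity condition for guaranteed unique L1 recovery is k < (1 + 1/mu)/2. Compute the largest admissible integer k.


1/mu = 284.
1 + 1/mu = 285.
(1 + 1/mu)/2 = 142.5 is not an integer, so k_max = floor(142.5) = 142.

142


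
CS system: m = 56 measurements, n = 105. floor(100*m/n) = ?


100*m/n = 100*56/105 ≈ 53.3333.
floor = 53.

53


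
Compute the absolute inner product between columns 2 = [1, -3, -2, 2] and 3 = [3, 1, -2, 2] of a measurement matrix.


Inner product: 1*3 + -3*1 + -2*-2 + 2*2
Products: [3, -3, 4, 4]
Sum = 8.
|dot| = 8.

8
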